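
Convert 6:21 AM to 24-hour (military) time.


06:21

Input: 6:21 AM
AM hour stays: 6


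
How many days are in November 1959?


Month: November (month 11)
November has 30 days

30 days


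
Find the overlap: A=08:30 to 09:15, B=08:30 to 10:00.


45 minutes

Meeting A: 510-555 (in minutes from midnight)
Meeting B: 510-600
Overlap start = max(510, 510) = 510
Overlap end = min(555, 600) = 555
Overlap = max(0, 555 - 510) = 45 min


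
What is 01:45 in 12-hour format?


1:45 AM

Hour: 1
1 < 12 → AM


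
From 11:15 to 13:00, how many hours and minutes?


End time in minutes: 13×60 + 0 = 780
Start time in minutes: 11×60 + 15 = 675
Difference = 780 - 675 = 105 minutes
= 1 hours 45 minutes

1h 45m


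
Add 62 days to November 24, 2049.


January 25, 2050

Start: November 24, 2049
Add 62 days
November 24 → December 1: 30 - 24 + 1 = 7 days (62 - 7 = 55 left)
December 1 → January 1: 31 - 1 + 1 = 31 days (55 - 31 = 24 left)
January 1 + 24 = January 25, 2050


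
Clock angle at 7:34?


Hour hand = 7×30 + 34×0.5 = 227.0°
Minute hand = 34×6 = 204°
Difference = |227.0 - 204| = 23.0°

23.0°


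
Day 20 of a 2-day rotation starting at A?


Shift B

Shifts: A, B
Start: A (index 0)
Day 20: (0 + 20 - 1) mod 2
= 19 mod 2
= 1
Index 1 → shift B


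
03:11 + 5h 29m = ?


Start: 191 minutes from midnight
Add: 329 minutes
Total: 520 minutes
Hours: 520 ÷ 60 = 8 remainder 40

08:40


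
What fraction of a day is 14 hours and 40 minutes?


Total minutes: 14×60 + 40 = 880
Day = 24×60 = 1440 minutes
Fraction = 880/1440 ≈ 0.6111
As a percentage: 880/1440 × 100 ≈ 61.11%

0.6111 (61.11%)


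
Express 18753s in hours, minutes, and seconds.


5h 12m 33s

Hours: 18753 ÷ 3600 = 5 remainder 753
Minutes: 753 ÷ 60 = 12 remainder 33
Seconds: 33


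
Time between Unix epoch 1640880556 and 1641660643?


780087 seconds (216.7 hours / 9.03 days)

Difference = 1641660643 - 1640880556 = 780087 seconds
In hours: 780087 / 3600 ≈ 216.7
In days: 780087 / 86400 ≈ 9.03


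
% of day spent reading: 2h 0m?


Time: 120 minutes
Day: 1440 minutes
Percentage = (120/1440) × 100 ≈ 8.3%

8.3%


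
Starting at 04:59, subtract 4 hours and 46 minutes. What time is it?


00:13

Start: 299 minutes from midnight
Subtract: 286 minutes
Remaining: 299 - 286 = 13
Hours: 0, Minutes: 13


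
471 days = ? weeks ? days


Weeks: 471 ÷ 7 = 67 remainder 2

67 weeks 2 days


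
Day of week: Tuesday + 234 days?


Start: Tuesday (index 1)
(1 + 234) mod 7
= 235 mod 7
= 4
Index 4 → Friday

Friday


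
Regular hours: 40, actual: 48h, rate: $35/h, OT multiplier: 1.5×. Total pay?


$1820.00

Regular: 40h × $35 = $1400.00
Overtime: 48 - 40 = 8h
OT pay: 8h × $35 × 1.5 = $420.00
Total = $1400.00 + $420.00 = $1820.00


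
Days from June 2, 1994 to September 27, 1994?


117 days

From June 2, 1994 to September 27, 1994
Rest of June 1994: 30 - 2 = 28
Full months: July 31, August 31
Days into September 1994: 27
Total = 28 + 31 + 31 + 27 = 117 days


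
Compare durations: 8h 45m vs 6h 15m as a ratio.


Duration 1: 525 minutes
Duration 2: 375 minutes
Ratio = 525:375
GCD = 75
Simplified = 7:5
As a decimal: 7/5 = 1.40

7:5 (1.40)


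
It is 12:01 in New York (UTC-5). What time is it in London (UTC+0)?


17:01

Time difference = UTC+0 - UTC-5 = +5 hours
New hour = (12 + 5) mod 24
= 17 mod 24 = 17
Minutes unchanged → 17:01


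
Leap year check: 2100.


Rules: divisible by 4 AND (not by 100 OR by 400)
2100 ÷ 4 = 525 exactly → divisible by 4
2100 ÷ 100 = 21 exactly → divisible by 100
2100 ÷ 400 = 5 remainder 100 → not divisible by 400
Divisible by 100 but not by 400 → not a leap year

No


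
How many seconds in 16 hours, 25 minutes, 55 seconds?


59155 seconds

Hours: 16 × 3600 = 57600
Minutes: 25 × 60 = 1500
Seconds: 55
Total = 57600 + 1500 + 55 = 59155


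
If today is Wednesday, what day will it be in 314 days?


Start: Wednesday (index 2)
(2 + 314) mod 7
= 316 mod 7
= 1
Index 1 → Tuesday

Tuesday


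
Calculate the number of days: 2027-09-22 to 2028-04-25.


216 days

From September 22, 2027 to April 25, 2028
Rest of September 2027: 30 - 22 = 8
Full months: October 31, November 30, December 31, January 31, February 2028 29, March 31
Days into April 2028: 25
Total = 8 + 31 + 30 + 31 + 31 + 29 + 31 + 25 = 216 days


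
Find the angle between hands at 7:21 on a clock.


94.5°

Hour hand = 7×30 + 21×0.5 = 220.5°
Minute hand = 21×6 = 126°
Difference = |220.5 - 126| = 94.5°


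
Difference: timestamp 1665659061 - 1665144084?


514977 seconds (143.0 hours / 5.96 days)

Difference = 1665659061 - 1665144084 = 514977 seconds
In hours: 514977 / 3600 ≈ 143.0
In days: 514977 / 86400 ≈ 5.96


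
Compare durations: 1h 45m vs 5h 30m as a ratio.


7:22 (0.32)

Duration 1: 105 minutes
Duration 2: 330 minutes
Ratio = 105:330
GCD = 15
Simplified = 7:22
As a decimal: 7/22 ≈ 0.32


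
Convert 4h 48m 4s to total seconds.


17284 seconds

Hours: 4 × 3600 = 14400
Minutes: 48 × 60 = 2880
Seconds: 4
Total = 14400 + 2880 + 4 = 17284


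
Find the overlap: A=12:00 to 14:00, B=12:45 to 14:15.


Meeting A: 720-840 (in minutes from midnight)
Meeting B: 765-855
Overlap start = max(720, 765) = 765
Overlap end = min(840, 855) = 840
Overlap = max(0, 840 - 765) = 75 min

75 minutes


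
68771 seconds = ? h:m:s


Hours: 68771 ÷ 3600 = 19 remainder 371
Minutes: 371 ÷ 60 = 6 remainder 11
Seconds: 11

19h 6m 11s


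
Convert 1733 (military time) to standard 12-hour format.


Hour: 17
17 - 12 = 5 → PM

5:33 PM


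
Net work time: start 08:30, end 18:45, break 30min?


9h 45m (585 minutes)

Total time = (18×60+45) - (8×60+30)
= 1125 - 510 = 615 min
Minus break: 615 - 30 = 585 min
= 9h 45m


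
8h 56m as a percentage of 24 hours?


0.3722 (37.22%)

Total minutes: 8×60 + 56 = 536
Day = 24×60 = 1440 minutes
Fraction = 536/1440 ≈ 0.3722
As a percentage: 536/1440 × 100 ≈ 37.22%


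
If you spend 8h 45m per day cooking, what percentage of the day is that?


36.5%

Time: 525 minutes
Day: 1440 minutes
Percentage = (525/1440) × 100 ≈ 36.5%


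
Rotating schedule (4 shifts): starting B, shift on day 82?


Shifts: A, B, C, D
Start: B (index 1)
Day 82: (1 + 82 - 1) mod 4
= 82 mod 4
= 2
Index 2 → shift C

Shift C


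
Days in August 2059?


31 days

Month: August (month 8)
August has 31 days


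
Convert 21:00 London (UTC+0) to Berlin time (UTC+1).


Time difference = UTC+1 - UTC+0 = +1 hours
New hour = (21 + 1) mod 24
= 22 mod 24 = 22
Minutes unchanged → 22:00

22:00


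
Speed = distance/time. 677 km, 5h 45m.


117.7 km/h

Distance: 677 km
Time: 5h 45m = 345 min = 345/60 = 23/4 hours
Speed = 677 ÷ (23/4) = 677 × 4 / 23 = 2708/23 ≈ 117.7 km/h


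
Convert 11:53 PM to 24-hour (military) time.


23:53

Input: 11:53 PM
PM: 11 + 12 = 23


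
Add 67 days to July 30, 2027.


Start: July 30, 2027
Add 67 days
July 30 → August 1: 31 - 30 + 1 = 2 days (67 - 2 = 65 left)
August 1 → September 1: 31 - 1 + 1 = 31 days (65 - 31 = 34 left)
September 1 → October 1: 30 - 1 + 1 = 30 days (34 - 30 = 4 left)
October 1 + 4 = October 5, 2027

October 5, 2027


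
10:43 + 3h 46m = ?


14:29

Start: 643 minutes from midnight
Add: 226 minutes
Total: 869 minutes
Hours: 869 ÷ 60 = 14 remainder 29


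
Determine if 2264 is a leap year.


Rules: divisible by 4 AND (not by 100 OR by 400)
2264 ÷ 4 = 566 exactly → divisible by 4
2264 ÷ 100 = 22 remainder 64 → not divisible by 100
Divisible by 4 but not by 100 → leap year

Yes


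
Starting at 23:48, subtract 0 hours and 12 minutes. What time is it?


Start: 1428 minutes from midnight
Subtract: 12 minutes
Remaining: 1428 - 12 = 1416
Hours: 23, Minutes: 36

23:36


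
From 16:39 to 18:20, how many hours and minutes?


1h 41m

End time in minutes: 18×60 + 20 = 1100
Start time in minutes: 16×60 + 39 = 999
Difference = 1100 - 999 = 101 minutes
= 1 hours 41 minutes


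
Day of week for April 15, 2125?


Sunday

Zeller's congruence:
q=15, m=4, k=25, j=21
h = (15 + ⌊13×5/5⌋ + 25 + ⌊25/4⌋ + ⌊21/4⌋ - 2×21) mod 7
= (15 + 13 + 25 + 6 + 5 - 42) mod 7
= 22 mod 7 = 1
h=1 → Sunday


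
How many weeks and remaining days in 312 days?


44 weeks 4 days

Weeks: 312 ÷ 7 = 44 remainder 4


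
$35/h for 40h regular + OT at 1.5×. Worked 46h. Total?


$1715.00

Regular: 40h × $35 = $1400.00
Overtime: 46 - 40 = 6h
OT pay: 6h × $35 × 1.5 = $315.00
Total = $1400.00 + $315.00 = $1715.00


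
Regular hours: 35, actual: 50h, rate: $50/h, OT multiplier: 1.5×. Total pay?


$2875.00

Regular: 35h × $50 = $1750.00
Overtime: 50 - 35 = 15h
OT pay: 15h × $50 × 1.5 = $1125.00
Total = $1750.00 + $1125.00 = $2875.00


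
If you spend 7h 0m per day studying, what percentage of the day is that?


29.2%

Time: 420 minutes
Day: 1440 minutes
Percentage = (420/1440) × 100 ≈ 29.2%


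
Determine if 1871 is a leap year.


Rules: divisible by 4 AND (not by 100 OR by 400)
1871 ÷ 4 = 467 remainder 3 → not divisible by 4
Not divisible by 4 → not a leap year

No


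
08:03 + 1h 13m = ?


09:16

Start: 483 minutes from midnight
Add: 73 minutes
Total: 556 minutes
Hours: 556 ÷ 60 = 9 remainder 16


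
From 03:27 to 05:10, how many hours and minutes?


1h 43m

End time in minutes: 5×60 + 10 = 310
Start time in minutes: 3×60 + 27 = 207
Difference = 310 - 207 = 103 minutes
= 1 hours 43 minutes


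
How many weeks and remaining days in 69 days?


Weeks: 69 ÷ 7 = 9 remainder 6

9 weeks 6 days


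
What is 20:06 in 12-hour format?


Hour: 20
20 - 12 = 8 → PM

8:06 PM


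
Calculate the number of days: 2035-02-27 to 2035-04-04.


36 days

From February 27, 2035 to April 4, 2035
Rest of February 2035: 28 - 27 = 1
Full months: March 31
Days into April 2035: 4
Total = 1 + 31 + 4 = 36 days


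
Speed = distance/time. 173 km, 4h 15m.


Distance: 173 km
Time: 4h 15m = 255 min = 255/60 = 17/4 hours
Speed = 173 ÷ (17/4) = 173 × 4 / 17 = 692/17 ≈ 40.7 km/h

40.7 km/h


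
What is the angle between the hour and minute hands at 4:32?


Hour hand = 4×30 + 32×0.5 = 136.0°
Minute hand = 32×6 = 192°
Difference = |136.0 - 192| = 56.0°

56.0°


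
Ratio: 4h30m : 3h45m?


6:5 (1.20)

Duration 1: 270 minutes
Duration 2: 225 minutes
Ratio = 270:225
GCD = 45
Simplified = 6:5
As a decimal: 6/5 = 1.20


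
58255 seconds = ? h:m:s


16h 10m 55s

Hours: 58255 ÷ 3600 = 16 remainder 655
Minutes: 655 ÷ 60 = 10 remainder 55
Seconds: 55


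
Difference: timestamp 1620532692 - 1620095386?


437306 seconds (121.5 hours / 5.06 days)

Difference = 1620532692 - 1620095386 = 437306 seconds
In hours: 437306 / 3600 ≈ 121.5
In days: 437306 / 86400 ≈ 5.06


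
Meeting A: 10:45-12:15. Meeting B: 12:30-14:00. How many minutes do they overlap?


0 minutes

Meeting A: 645-735 (in minutes from midnight)
Meeting B: 750-840
Overlap start = max(645, 750) = 750
Overlap end = min(735, 840) = 735
Overlap = max(0, 735 - 750) = 0 min


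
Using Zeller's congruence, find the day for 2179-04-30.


Zeller's congruence:
q=30, m=4, k=79, j=21
h = (30 + ⌊13×5/5⌋ + 79 + ⌊79/4⌋ + ⌊21/4⌋ - 2×21) mod 7
= (30 + 13 + 79 + 19 + 5 - 42) mod 7
= 104 mod 7 = 6
h=6 → Friday

Friday


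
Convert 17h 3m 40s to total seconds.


61420 seconds

Hours: 17 × 3600 = 61200
Minutes: 3 × 60 = 180
Seconds: 40
Total = 61200 + 180 + 40 = 61420


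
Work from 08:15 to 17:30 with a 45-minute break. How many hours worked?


Total time = (17×60+30) - (8×60+15)
= 1050 - 495 = 555 min
Minus break: 555 - 45 = 510 min
= 8h 30m

8h 30m (510 minutes)


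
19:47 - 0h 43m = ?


19:04

Start: 1187 minutes from midnight
Subtract: 43 minutes
Remaining: 1187 - 43 = 1144
Hours: 19, Minutes: 4


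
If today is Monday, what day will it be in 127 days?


Tuesday

Start: Monday (index 0)
(0 + 127) mod 7
= 127 mod 7
= 1
Index 1 → Tuesday


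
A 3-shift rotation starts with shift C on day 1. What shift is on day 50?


Shift A

Shifts: A, B, C
Start: C (index 2)
Day 50: (2 + 50 - 1) mod 3
= 51 mod 3
= 0
Index 0 → shift A


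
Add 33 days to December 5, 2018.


Start: December 5, 2018
Add 33 days
December 5 → January 1: 31 - 5 + 1 = 27 days (33 - 27 = 6 left)
January 1 + 6 = January 7, 2019

January 7, 2019


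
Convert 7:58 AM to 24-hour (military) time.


07:58

Input: 7:58 AM
AM hour stays: 7


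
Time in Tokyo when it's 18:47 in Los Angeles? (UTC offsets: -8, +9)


Time difference = UTC+9 - UTC-8 = +17 hours
New hour = (18 + 17) mod 24
= 35 mod 24 = 11
Minutes unchanged → 11:47; 35 ≥ 24 → next day

11:47 (next day)


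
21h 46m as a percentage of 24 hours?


0.9069 (90.69%)

Total minutes: 21×60 + 46 = 1306
Day = 24×60 = 1440 minutes
Fraction = 1306/1440 ≈ 0.9069
As a percentage: 1306/1440 × 100 ≈ 90.69%


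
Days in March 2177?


31 days

Month: March (month 3)
March has 31 days


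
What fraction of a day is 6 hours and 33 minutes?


0.2729 (27.29%)

Total minutes: 6×60 + 33 = 393
Day = 24×60 = 1440 minutes
Fraction = 393/1440 ≈ 0.2729
As a percentage: 393/1440 × 100 ≈ 27.29%


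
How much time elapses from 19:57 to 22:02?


End time in minutes: 22×60 + 2 = 1322
Start time in minutes: 19×60 + 57 = 1197
Difference = 1322 - 1197 = 125 minutes
= 2 hours 5 minutes

2h 5m


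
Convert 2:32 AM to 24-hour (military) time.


Input: 2:32 AM
AM hour stays: 2

02:32


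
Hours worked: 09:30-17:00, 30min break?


Total time = (17×60+0) - (9×60+30)
= 1020 - 570 = 450 min
Minus break: 450 - 30 = 420 min
= 7h 0m

7h 0m (420 minutes)


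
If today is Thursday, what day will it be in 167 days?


Wednesday

Start: Thursday (index 3)
(3 + 167) mod 7
= 170 mod 7
= 2
Index 2 → Wednesday


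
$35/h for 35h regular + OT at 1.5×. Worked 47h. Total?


Regular: 35h × $35 = $1225.00
Overtime: 47 - 35 = 12h
OT pay: 12h × $35 × 1.5 = $630.00
Total = $1225.00 + $630.00 = $1855.00

$1855.00


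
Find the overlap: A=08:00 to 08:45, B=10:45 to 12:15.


Meeting A: 480-525 (in minutes from midnight)
Meeting B: 645-735
Overlap start = max(480, 645) = 645
Overlap end = min(525, 735) = 525
Overlap = max(0, 525 - 645) = 0 min

0 minutes


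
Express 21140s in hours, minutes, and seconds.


Hours: 21140 ÷ 3600 = 5 remainder 3140
Minutes: 3140 ÷ 60 = 52 remainder 20
Seconds: 20

5h 52m 20s


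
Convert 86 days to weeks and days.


Weeks: 86 ÷ 7 = 12 remainder 2

12 weeks 2 days


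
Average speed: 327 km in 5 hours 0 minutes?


65.4 km/h

Distance: 327 km
Time: 5 hours
Speed = 327 / 5 = 65.4 km/h


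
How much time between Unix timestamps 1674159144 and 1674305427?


Difference = 1674305427 - 1674159144 = 146283 seconds
In hours: 146283 / 3600 ≈ 40.6
In days: 146283 / 86400 ≈ 1.69

146283 seconds (40.6 hours / 1.69 days)


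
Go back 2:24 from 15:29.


Start: 929 minutes from midnight
Subtract: 144 minutes
Remaining: 929 - 144 = 785
Hours: 13, Minutes: 5

13:05


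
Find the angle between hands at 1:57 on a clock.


76.5°

Hour hand = 1×30 + 57×0.5 = 58.5°
Minute hand = 57×6 = 342°
Difference = |58.5 - 342| = 283.5°
Since > 180°: 360 - 283.5 = 76.5°


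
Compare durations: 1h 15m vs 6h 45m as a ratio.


5:27 (0.19)

Duration 1: 75 minutes
Duration 2: 405 minutes
Ratio = 75:405
GCD = 15
Simplified = 5:27
As a decimal: 5/27 ≈ 0.19


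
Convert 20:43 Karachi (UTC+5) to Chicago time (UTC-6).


09:43

Time difference = UTC-6 - UTC+5 = -11 hours
New hour = (20 -11) mod 24
= 9 mod 24 = 9
Minutes unchanged → 09:43


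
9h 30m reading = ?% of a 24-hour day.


39.6%

Time: 570 minutes
Day: 1440 minutes
Percentage = (570/1440) × 100 ≈ 39.6%


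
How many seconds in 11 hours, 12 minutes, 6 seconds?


Hours: 11 × 3600 = 39600
Minutes: 12 × 60 = 720
Seconds: 6
Total = 39600 + 720 + 6 = 40326

40326 seconds


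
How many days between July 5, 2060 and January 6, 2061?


From July 5, 2060 to January 6, 2061
Rest of July 2060: 31 - 5 = 26
Full months: August 31, September 30, October 31, November 30, December 31
Days into January 2061: 6
Total = 26 + 31 + 30 + 31 + 30 + 31 + 6 = 185 days

185 days


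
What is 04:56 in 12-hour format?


Hour: 4
4 < 12 → AM

4:56 AM


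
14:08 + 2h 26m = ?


16:34

Start: 848 minutes from midnight
Add: 146 minutes
Total: 994 minutes
Hours: 994 ÷ 60 = 16 remainder 34


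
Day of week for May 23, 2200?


Friday

Zeller's congruence:
q=23, m=5, k=0, j=22
h = (23 + ⌊13×6/5⌋ + 0 + ⌊0/4⌋ + ⌊22/4⌋ - 2×22) mod 7
= (23 + 15 + 0 + 0 + 5 - 44) mod 7
= -1 mod 7 = 6
h=6 → Friday


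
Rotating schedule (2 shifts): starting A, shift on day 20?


Shift B

Shifts: A, B
Start: A (index 0)
Day 20: (0 + 20 - 1) mod 2
= 19 mod 2
= 1
Index 1 → shift B


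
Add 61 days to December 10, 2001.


February 9, 2002

Start: December 10, 2001
Add 61 days
December 10 → January 1: 31 - 10 + 1 = 22 days (61 - 22 = 39 left)
January 1 → February 1: 31 - 1 + 1 = 31 days (39 - 31 = 8 left)
February 1 + 8 = February 9, 2002


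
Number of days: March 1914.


31 days

Month: March (month 3)
March has 31 days


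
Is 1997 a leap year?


Rules: divisible by 4 AND (not by 100 OR by 400)
1997 ÷ 4 = 499 remainder 1 → not divisible by 4
Not divisible by 4 → not a leap year

No


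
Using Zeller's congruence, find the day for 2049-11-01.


Monday

Zeller's congruence:
q=1, m=11, k=49, j=20
h = (1 + ⌊13×12/5⌋ + 49 + ⌊49/4⌋ + ⌊20/4⌋ - 2×20) mod 7
= (1 + 31 + 49 + 12 + 5 - 40) mod 7
= 58 mod 7 = 2
h=2 → Monday


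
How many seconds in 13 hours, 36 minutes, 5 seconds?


Hours: 13 × 3600 = 46800
Minutes: 36 × 60 = 2160
Seconds: 5
Total = 46800 + 2160 + 5 = 48965

48965 seconds


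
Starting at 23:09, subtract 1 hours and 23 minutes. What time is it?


21:46

Start: 1389 minutes from midnight
Subtract: 83 minutes
Remaining: 1389 - 83 = 1306
Hours: 21, Minutes: 46


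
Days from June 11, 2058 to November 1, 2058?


From June 11, 2058 to November 1, 2058
Rest of June 2058: 30 - 11 = 19
Full months: July 31, August 31, September 30, October 31
Days into November 2058: 1
Total = 19 + 31 + 31 + 30 + 31 + 1 = 143 days

143 days


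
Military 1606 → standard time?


4:06 PM

Hour: 16
16 - 12 = 4 → PM


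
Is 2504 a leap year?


Yes

Rules: divisible by 4 AND (not by 100 OR by 400)
2504 ÷ 4 = 626 exactly → divisible by 4
2504 ÷ 100 = 25 remainder 4 → not divisible by 100
Divisible by 4 but not by 100 → leap year


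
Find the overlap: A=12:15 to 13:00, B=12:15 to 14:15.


45 minutes

Meeting A: 735-780 (in minutes from midnight)
Meeting B: 735-855
Overlap start = max(735, 735) = 735
Overlap end = min(780, 855) = 780
Overlap = max(0, 780 - 735) = 45 min


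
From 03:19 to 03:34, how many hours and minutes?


0h 15m

End time in minutes: 3×60 + 34 = 214
Start time in minutes: 3×60 + 19 = 199
Difference = 214 - 199 = 15 minutes
= 0 hours 15 minutes


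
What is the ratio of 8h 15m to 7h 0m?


33:28 (1.18)

Duration 1: 495 minutes
Duration 2: 420 minutes
Ratio = 495:420
GCD = 15
Simplified = 33:28
As a decimal: 33/28 ≈ 1.18


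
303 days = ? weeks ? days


43 weeks 2 days

Weeks: 303 ÷ 7 = 43 remainder 2


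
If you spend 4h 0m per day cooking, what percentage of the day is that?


Time: 240 minutes
Day: 1440 minutes
Percentage = (240/1440) × 100 ≈ 16.7%

16.7%


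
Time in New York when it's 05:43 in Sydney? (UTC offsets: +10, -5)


14:43 (previous day)

Time difference = UTC-5 - UTC+10 = -15 hours
New hour = (5 -15) mod 24
= -10 mod 24 = 14
Minutes unchanged → 14:43; -10 < 0 → previous day


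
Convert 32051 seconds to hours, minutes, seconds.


Hours: 32051 ÷ 3600 = 8 remainder 3251
Minutes: 3251 ÷ 60 = 54 remainder 11
Seconds: 11

8h 54m 11s


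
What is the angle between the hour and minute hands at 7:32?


Hour hand = 7×30 + 32×0.5 = 226.0°
Minute hand = 32×6 = 192°
Difference = |226.0 - 192| = 34.0°

34.0°


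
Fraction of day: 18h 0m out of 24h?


Total minutes: 18×60 + 0 = 1080
Day = 24×60 = 1440 minutes
Fraction = 1080/1440 = 0.7500
As a percentage: 1080/1440 × 100 = 75.00%

0.7500 (75.00%)


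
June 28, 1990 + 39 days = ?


Start: June 28, 1990
Add 39 days
June 28 → July 1: 30 - 28 + 1 = 3 days (39 - 3 = 36 left)
July 1 → August 1: 31 - 1 + 1 = 31 days (36 - 31 = 5 left)
August 1 + 5 = August 6, 1990

August 6, 1990


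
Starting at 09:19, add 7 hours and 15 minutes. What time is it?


Start: 559 minutes from midnight
Add: 435 minutes
Total: 994 minutes
Hours: 994 ÷ 60 = 16 remainder 34

16:34


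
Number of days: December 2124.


Month: December (month 12)
December has 31 days

31 days


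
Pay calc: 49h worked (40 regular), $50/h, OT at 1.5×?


$2675.00

Regular: 40h × $50 = $2000.00
Overtime: 49 - 40 = 9h
OT pay: 9h × $50 × 1.5 = $675.00
Total = $2000.00 + $675.00 = $2675.00


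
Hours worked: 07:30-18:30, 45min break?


10h 15m (615 minutes)

Total time = (18×60+30) - (7×60+30)
= 1110 - 450 = 660 min
Minus break: 660 - 45 = 615 min
= 10h 15m


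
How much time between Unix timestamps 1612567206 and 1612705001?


137795 seconds (38.3 hours / 1.59 days)

Difference = 1612705001 - 1612567206 = 137795 seconds
In hours: 137795 / 3600 ≈ 38.3
In days: 137795 / 86400 ≈ 1.59


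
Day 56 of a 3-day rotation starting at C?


Shifts: A, B, C
Start: C (index 2)
Day 56: (2 + 56 - 1) mod 3
= 57 mod 3
= 0
Index 0 → shift A

Shift A


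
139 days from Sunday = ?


Saturday

Start: Sunday (index 6)
(6 + 139) mod 7
= 145 mod 7
= 5
Index 5 → Saturday


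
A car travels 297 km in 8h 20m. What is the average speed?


35.6 km/h

Distance: 297 km
Time: 8h 20m = 500 min = 500/60 = 25/3 hours
Speed = 297 ÷ (25/3) = 297 × 3 / 25 = 891/25 ≈ 35.6 km/h


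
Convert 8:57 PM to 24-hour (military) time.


Input: 8:57 PM
PM: 8 + 12 = 20

20:57


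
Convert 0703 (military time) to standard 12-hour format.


Hour: 7
7 < 12 → AM

7:03 AM


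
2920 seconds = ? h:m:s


0h 48m 40s

Hours: 2920 ÷ 3600 = 0 remainder 2920
Minutes: 2920 ÷ 60 = 48 remainder 40
Seconds: 40


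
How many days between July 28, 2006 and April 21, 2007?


267 days

From July 28, 2006 to April 21, 2007
Rest of July 2006: 31 - 28 = 3
Full months: August 31, September 30, October 31, November 30, December 31, January 31, February 2007 28, March 31
Days into April 2007: 21
Total = 3 + 31 + 30 + 31 + 30 + 31 + 31 + 28 + 31 + 21 = 267 days


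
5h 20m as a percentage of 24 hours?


0.2222 (22.22%)

Total minutes: 5×60 + 20 = 320
Day = 24×60 = 1440 minutes
Fraction = 320/1440 ≈ 0.2222
As a percentage: 320/1440 × 100 ≈ 22.22%


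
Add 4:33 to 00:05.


04:38

Start: 5 minutes from midnight
Add: 273 minutes
Total: 278 minutes
Hours: 278 ÷ 60 = 4 remainder 38


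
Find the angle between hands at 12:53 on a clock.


Hour hand (12 ≡ 0 on the dial): 0×30 + 53×0.5 = 26.5°
Minute hand = 53×6 = 318°
Difference = |26.5 - 318| = 291.5°
Since > 180°: 360 - 291.5 = 68.5°

68.5°


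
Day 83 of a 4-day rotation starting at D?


Shifts: A, B, C, D
Start: D (index 3)
Day 83: (3 + 83 - 1) mod 4
= 85 mod 4
= 1
Index 1 → shift B

Shift B


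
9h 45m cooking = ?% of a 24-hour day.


40.6%

Time: 585 minutes
Day: 1440 minutes
Percentage = (585/1440) × 100 ≈ 40.6%


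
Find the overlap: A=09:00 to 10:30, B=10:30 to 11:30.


Meeting A: 540-630 (in minutes from midnight)
Meeting B: 630-690
Overlap start = max(540, 630) = 630
Overlap end = min(630, 690) = 630
Overlap = max(0, 630 - 630) = 0 min

0 minutes


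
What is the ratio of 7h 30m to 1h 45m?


30:7 (4.29)

Duration 1: 450 minutes
Duration 2: 105 minutes
Ratio = 450:105
GCD = 15
Simplified = 30:7
As a decimal: 30/7 ≈ 4.29


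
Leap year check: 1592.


Rules: divisible by 4 AND (not by 100 OR by 400)
1592 ÷ 4 = 398 exactly → divisible by 4
1592 ÷ 100 = 15 remainder 92 → not divisible by 100
Divisible by 4 but not by 100 → leap year

Yes


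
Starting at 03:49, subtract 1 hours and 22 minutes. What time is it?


02:27

Start: 229 minutes from midnight
Subtract: 82 minutes
Remaining: 229 - 82 = 147
Hours: 2, Minutes: 27


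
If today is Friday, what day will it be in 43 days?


Saturday

Start: Friday (index 4)
(4 + 43) mod 7
= 47 mod 7
= 5
Index 5 → Saturday


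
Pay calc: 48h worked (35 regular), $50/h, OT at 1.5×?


$2725.00

Regular: 35h × $50 = $1750.00
Overtime: 48 - 35 = 13h
OT pay: 13h × $50 × 1.5 = $975.00
Total = $1750.00 + $975.00 = $2725.00


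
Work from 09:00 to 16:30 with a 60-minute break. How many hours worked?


Total time = (16×60+30) - (9×60+0)
= 990 - 540 = 450 min
Minus break: 450 - 60 = 390 min
= 6h 30m

6h 30m (390 minutes)


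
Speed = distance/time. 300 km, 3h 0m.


100.0 km/h

Distance: 300 km
Time: 3 hours
Speed = 300 / 3 = 100.0 km/h


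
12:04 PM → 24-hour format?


12:04

Input: 12:04 PM
12 PM → 12 (noon)


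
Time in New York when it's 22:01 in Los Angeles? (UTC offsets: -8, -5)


01:01 (next day)

Time difference = UTC-5 - UTC-8 = +3 hours
New hour = (22 + 3) mod 24
= 25 mod 24 = 1
Minutes unchanged → 01:01; 25 ≥ 24 → next day


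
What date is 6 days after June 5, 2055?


June 11, 2055

Start: June 5, 2055
Add 6 days
June 5 + 6 = June 11, 2055


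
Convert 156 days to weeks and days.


22 weeks 2 days

Weeks: 156 ÷ 7 = 22 remainder 2


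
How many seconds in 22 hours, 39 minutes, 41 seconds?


81581 seconds

Hours: 22 × 3600 = 79200
Minutes: 39 × 60 = 2340
Seconds: 41
Total = 79200 + 2340 + 41 = 81581


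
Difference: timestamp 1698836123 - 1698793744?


Difference = 1698836123 - 1698793744 = 42379 seconds
In hours: 42379 / 3600 ≈ 11.8
In days: 42379 / 86400 ≈ 0.49

42379 seconds (11.8 hours / 0.49 days)


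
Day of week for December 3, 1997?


Zeller's congruence:
q=3, m=12, k=97, j=19
h = (3 + ⌊13×13/5⌋ + 97 + ⌊97/4⌋ + ⌊19/4⌋ - 2×19) mod 7
= (3 + 33 + 97 + 24 + 4 - 38) mod 7
= 123 mod 7 = 4
h=4 → Wednesday

Wednesday


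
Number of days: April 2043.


30 days

Month: April (month 4)
April has 30 days


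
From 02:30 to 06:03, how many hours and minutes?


3h 33m

End time in minutes: 6×60 + 3 = 363
Start time in minutes: 2×60 + 30 = 150
Difference = 363 - 150 = 213 minutes
= 3 hours 33 minutes


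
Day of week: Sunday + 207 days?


Thursday

Start: Sunday (index 6)
(6 + 207) mod 7
= 213 mod 7
= 3
Index 3 → Thursday


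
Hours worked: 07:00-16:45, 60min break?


Total time = (16×60+45) - (7×60+0)
= 1005 - 420 = 585 min
Minus break: 585 - 60 = 525 min
= 8h 45m

8h 45m (525 minutes)


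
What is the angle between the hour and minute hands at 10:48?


36.0°

Hour hand = 10×30 + 48×0.5 = 324.0°
Minute hand = 48×6 = 288°
Difference = |324.0 - 288| = 36.0°


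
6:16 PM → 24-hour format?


18:16

Input: 6:16 PM
PM: 6 + 12 = 18


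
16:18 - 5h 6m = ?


11:12

Start: 978 minutes from midnight
Subtract: 306 minutes
Remaining: 978 - 306 = 672
Hours: 11, Minutes: 12


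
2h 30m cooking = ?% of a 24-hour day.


10.4%

Time: 150 minutes
Day: 1440 minutes
Percentage = (150/1440) × 100 ≈ 10.4%


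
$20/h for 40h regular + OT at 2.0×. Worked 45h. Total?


Regular: 40h × $20 = $800.00
Overtime: 45 - 40 = 5h
OT pay: 5h × $20 × 2.0 = $200.00
Total = $800.00 + $200.00 = $1000.00

$1000.00


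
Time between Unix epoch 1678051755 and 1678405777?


Difference = 1678405777 - 1678051755 = 354022 seconds
In hours: 354022 / 3600 ≈ 98.3
In days: 354022 / 86400 ≈ 4.10

354022 seconds (98.3 hours / 4.10 days)


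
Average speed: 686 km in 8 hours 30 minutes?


80.7 km/h

Distance: 686 km
Time: 8h 30m = 510 min = 510/60 = 17/2 hours
Speed = 686 ÷ (17/2) = 686 × 2 / 17 = 1372/17 ≈ 80.7 km/h


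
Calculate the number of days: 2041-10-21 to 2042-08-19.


302 days

From October 21, 2041 to August 19, 2042
Rest of October 2041: 31 - 21 = 10
Full months: November 30, December 31, January 31, February 2042 28, March 31, April 30, May 31, June 30, July 31
Days into August 2042: 19
Total = 10 + 30 + 31 + 31 + 28 + 31 + 30 + 31 + 30 + 31 + 19 = 302 days


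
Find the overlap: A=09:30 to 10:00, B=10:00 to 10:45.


0 minutes

Meeting A: 570-600 (in minutes from midnight)
Meeting B: 600-645
Overlap start = max(570, 600) = 600
Overlap end = min(600, 645) = 600
Overlap = max(0, 600 - 600) = 0 min


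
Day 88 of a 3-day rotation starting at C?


Shift C

Shifts: A, B, C
Start: C (index 2)
Day 88: (2 + 88 - 1) mod 3
= 89 mod 3
= 2
Index 2 → shift C


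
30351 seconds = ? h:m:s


Hours: 30351 ÷ 3600 = 8 remainder 1551
Minutes: 1551 ÷ 60 = 25 remainder 51
Seconds: 51

8h 25m 51s


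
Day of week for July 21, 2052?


Sunday

Zeller's congruence:
q=21, m=7, k=52, j=20
h = (21 + ⌊13×8/5⌋ + 52 + ⌊52/4⌋ + ⌊20/4⌋ - 2×20) mod 7
= (21 + 20 + 52 + 13 + 5 - 40) mod 7
= 71 mod 7 = 1
h=1 → Sunday


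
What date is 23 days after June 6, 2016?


Start: June 6, 2016
Add 23 days
June 6 + 23 = June 29, 2016

June 29, 2016


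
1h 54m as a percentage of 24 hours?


Total minutes: 1×60 + 54 = 114
Day = 24×60 = 1440 minutes
Fraction = 114/1440 ≈ 0.0792
As a percentage: 114/1440 × 100 ≈ 7.92%

0.0792 (7.92%)


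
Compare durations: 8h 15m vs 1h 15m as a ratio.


33:5 (6.60)

Duration 1: 495 minutes
Duration 2: 75 minutes
Ratio = 495:75
GCD = 15
Simplified = 33:5
As a decimal: 33/5 = 6.60


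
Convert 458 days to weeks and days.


65 weeks 3 days

Weeks: 458 ÷ 7 = 65 remainder 3


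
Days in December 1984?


31 days

Month: December (month 12)
December has 31 days


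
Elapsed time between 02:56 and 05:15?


2h 19m

End time in minutes: 5×60 + 15 = 315
Start time in minutes: 2×60 + 56 = 176
Difference = 315 - 176 = 139 minutes
= 2 hours 19 minutes


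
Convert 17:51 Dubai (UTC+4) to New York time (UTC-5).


Time difference = UTC-5 - UTC+4 = -9 hours
New hour = (17 -9) mod 24
= 8 mod 24 = 8
Minutes unchanged → 08:51

08:51


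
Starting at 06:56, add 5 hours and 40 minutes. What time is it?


Start: 416 minutes from midnight
Add: 340 minutes
Total: 756 minutes
Hours: 756 ÷ 60 = 12 remainder 36

12:36


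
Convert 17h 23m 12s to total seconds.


62592 seconds

Hours: 17 × 3600 = 61200
Minutes: 23 × 60 = 1380
Seconds: 12
Total = 61200 + 1380 + 12 = 62592


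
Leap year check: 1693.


Rules: divisible by 4 AND (not by 100 OR by 400)
1693 ÷ 4 = 423 remainder 1 → not divisible by 4
Not divisible by 4 → not a leap year

No


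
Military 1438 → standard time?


Hour: 14
14 - 12 = 2 → PM

2:38 PM


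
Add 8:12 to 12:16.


Start: 736 minutes from midnight
Add: 492 minutes
Total: 1228 minutes
Hours: 1228 ÷ 60 = 20 remainder 28

20:28


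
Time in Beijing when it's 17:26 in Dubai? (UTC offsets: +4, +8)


Time difference = UTC+8 - UTC+4 = +4 hours
New hour = (17 + 4) mod 24
= 21 mod 24 = 21
Minutes unchanged → 21:26

21:26


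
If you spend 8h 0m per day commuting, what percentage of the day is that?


Time: 480 minutes
Day: 1440 minutes
Percentage = (480/1440) × 100 ≈ 33.3%

33.3%


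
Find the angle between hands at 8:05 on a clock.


147.5°

Hour hand = 8×30 + 5×0.5 = 242.5°
Minute hand = 5×6 = 30°
Difference = |242.5 - 30| = 212.5°
Since > 180°: 360 - 212.5 = 147.5°


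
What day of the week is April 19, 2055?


Zeller's congruence:
q=19, m=4, k=55, j=20
h = (19 + ⌊13×5/5⌋ + 55 + ⌊55/4⌋ + ⌊20/4⌋ - 2×20) mod 7
= (19 + 13 + 55 + 13 + 5 - 40) mod 7
= 65 mod 7 = 2
h=2 → Monday

Monday


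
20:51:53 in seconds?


Hours: 20 × 3600 = 72000
Minutes: 51 × 60 = 3060
Seconds: 53
Total = 72000 + 3060 + 53 = 75113

75113 seconds


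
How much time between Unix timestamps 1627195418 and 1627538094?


342676 seconds (95.2 hours / 3.97 days)

Difference = 1627538094 - 1627195418 = 342676 seconds
In hours: 342676 / 3600 ≈ 95.2
In days: 342676 / 86400 ≈ 3.97


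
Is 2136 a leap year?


Rules: divisible by 4 AND (not by 100 OR by 400)
2136 ÷ 4 = 534 exactly → divisible by 4
2136 ÷ 100 = 21 remainder 36 → not divisible by 100
Divisible by 4 but not by 100 → leap year

Yes


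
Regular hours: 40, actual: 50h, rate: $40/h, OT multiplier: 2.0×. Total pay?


$2400.00

Regular: 40h × $40 = $1600.00
Overtime: 50 - 40 = 10h
OT pay: 10h × $40 × 2.0 = $800.00
Total = $1600.00 + $800.00 = $2400.00


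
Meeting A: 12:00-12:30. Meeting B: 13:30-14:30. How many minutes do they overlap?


0 minutes

Meeting A: 720-750 (in minutes from midnight)
Meeting B: 810-870
Overlap start = max(720, 810) = 810
Overlap end = min(750, 870) = 750
Overlap = max(0, 750 - 810) = 0 min


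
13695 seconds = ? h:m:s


3h 48m 15s

Hours: 13695 ÷ 3600 = 3 remainder 2895
Minutes: 2895 ÷ 60 = 48 remainder 15
Seconds: 15


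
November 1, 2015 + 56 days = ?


December 27, 2015

Start: November 1, 2015
Add 56 days
November 1 → December 1: 30 - 1 + 1 = 30 days (56 - 30 = 26 left)
December 1 + 26 = December 27, 2015


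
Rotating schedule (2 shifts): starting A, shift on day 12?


Shifts: A, B
Start: A (index 0)
Day 12: (0 + 12 - 1) mod 2
= 11 mod 2
= 1
Index 1 → shift B

Shift B


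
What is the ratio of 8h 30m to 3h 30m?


Duration 1: 510 minutes
Duration 2: 210 minutes
Ratio = 510:210
GCD = 30
Simplified = 17:7
As a decimal: 17/7 ≈ 2.43

17:7 (2.43)


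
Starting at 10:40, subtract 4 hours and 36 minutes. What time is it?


Start: 640 minutes from midnight
Subtract: 276 minutes
Remaining: 640 - 276 = 364
Hours: 6, Minutes: 4

06:04


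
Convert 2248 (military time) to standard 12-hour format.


10:48 PM

Hour: 22
22 - 12 = 10 → PM


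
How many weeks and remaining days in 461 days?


65 weeks 6 days

Weeks: 461 ÷ 7 = 65 remainder 6


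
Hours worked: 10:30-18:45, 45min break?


Total time = (18×60+45) - (10×60+30)
= 1125 - 630 = 495 min
Minus break: 495 - 45 = 450 min
= 7h 30m

7h 30m (450 minutes)


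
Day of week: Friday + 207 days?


Start: Friday (index 4)
(4 + 207) mod 7
= 211 mod 7
= 1
Index 1 → Tuesday

Tuesday


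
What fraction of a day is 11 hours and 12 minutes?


Total minutes: 11×60 + 12 = 672
Day = 24×60 = 1440 minutes
Fraction = 672/1440 ≈ 0.4667
As a percentage: 672/1440 × 100 ≈ 46.67%

0.4667 (46.67%)


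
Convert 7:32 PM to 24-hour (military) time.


Input: 7:32 PM
PM: 7 + 12 = 19

19:32


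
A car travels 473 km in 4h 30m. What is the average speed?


Distance: 473 km
Time: 4h 30m = 270 min = 270/60 = 9/2 hours
Speed = 473 ÷ (9/2) = 473 × 2 / 9 = 946/9 ≈ 105.1 km/h

105.1 km/h


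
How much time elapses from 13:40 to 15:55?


2h 15m

End time in minutes: 15×60 + 55 = 955
Start time in minutes: 13×60 + 40 = 820
Difference = 955 - 820 = 135 minutes
= 2 hours 15 minutes


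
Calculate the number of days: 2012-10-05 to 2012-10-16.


From October 5, 2012 to October 16, 2012
Same month: 16 - 5 = 11 days

11 days


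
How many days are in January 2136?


31 days

Month: January (month 1)
January has 31 days


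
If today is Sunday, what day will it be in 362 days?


Friday

Start: Sunday (index 6)
(6 + 362) mod 7
= 368 mod 7
= 4
Index 4 → Friday


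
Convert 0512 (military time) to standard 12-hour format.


Hour: 5
5 < 12 → AM

5:12 AM


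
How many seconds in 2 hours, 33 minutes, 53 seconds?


9233 seconds

Hours: 2 × 3600 = 7200
Minutes: 33 × 60 = 1980
Seconds: 53
Total = 7200 + 1980 + 53 = 9233


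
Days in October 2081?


31 days

Month: October (month 10)
October has 31 days


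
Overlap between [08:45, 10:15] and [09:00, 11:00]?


75 minutes

Meeting A: 525-615 (in minutes from midnight)
Meeting B: 540-660
Overlap start = max(525, 540) = 540
Overlap end = min(615, 660) = 615
Overlap = max(0, 615 - 540) = 75 min


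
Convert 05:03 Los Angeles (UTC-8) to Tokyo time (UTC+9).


22:03

Time difference = UTC+9 - UTC-8 = +17 hours
New hour = (5 + 17) mod 24
= 22 mod 24 = 22
Minutes unchanged → 22:03


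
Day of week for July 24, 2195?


Zeller's congruence:
q=24, m=7, k=95, j=21
h = (24 + ⌊13×8/5⌋ + 95 + ⌊95/4⌋ + ⌊21/4⌋ - 2×21) mod 7
= (24 + 20 + 95 + 23 + 5 - 42) mod 7
= 125 mod 7 = 6
h=6 → Friday

Friday


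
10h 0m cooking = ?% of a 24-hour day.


41.7%

Time: 600 minutes
Day: 1440 minutes
Percentage = (600/1440) × 100 ≈ 41.7%


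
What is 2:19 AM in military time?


02:19

Input: 2:19 AM
AM hour stays: 2


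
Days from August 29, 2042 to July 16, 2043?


From August 29, 2042 to July 16, 2043
Rest of August 2042: 31 - 29 = 2
Full months: September 30, October 31, November 30, December 31, January 31, February 2043 28, March 31, April 30, May 31, June 30
Days into July 2043: 16
Total = 2 + 30 + 31 + 30 + 31 + 31 + 28 + 31 + 30 + 31 + 30 + 16 = 321 days

321 days


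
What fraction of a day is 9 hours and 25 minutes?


0.3924 (39.24%)

Total minutes: 9×60 + 25 = 565
Day = 24×60 = 1440 minutes
Fraction = 565/1440 ≈ 0.3924
As a percentage: 565/1440 × 100 ≈ 39.24%


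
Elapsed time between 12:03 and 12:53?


0h 50m

End time in minutes: 12×60 + 53 = 773
Start time in minutes: 12×60 + 3 = 723
Difference = 773 - 723 = 50 minutes
= 0 hours 50 minutes


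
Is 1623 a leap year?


No

Rules: divisible by 4 AND (not by 100 OR by 400)
1623 ÷ 4 = 405 remainder 3 → not divisible by 4
Not divisible by 4 → not a leap year


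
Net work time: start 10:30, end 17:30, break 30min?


6h 30m (390 minutes)

Total time = (17×60+30) - (10×60+30)
= 1050 - 630 = 420 min
Minus break: 420 - 30 = 390 min
= 6h 30m


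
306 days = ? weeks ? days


Weeks: 306 ÷ 7 = 43 remainder 5

43 weeks 5 days


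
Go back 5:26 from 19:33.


14:07

Start: 1173 minutes from midnight
Subtract: 326 minutes
Remaining: 1173 - 326 = 847
Hours: 14, Minutes: 7


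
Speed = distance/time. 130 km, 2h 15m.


Distance: 130 km
Time: 2h 15m = 135 min = 135/60 = 9/4 hours
Speed = 130 ÷ (9/4) = 130 × 4 / 9 = 520/9 ≈ 57.8 km/h

57.8 km/h


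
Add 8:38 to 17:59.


Start: 1079 minutes from midnight
Add: 518 minutes
Total: 1597 minutes
Hours: 1597 ÷ 60 = 26 remainder 37
26 ≥ 24 → 26 - 24 = 2 (next day)

02:37 (next day)


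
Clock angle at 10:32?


124.0°

Hour hand = 10×30 + 32×0.5 = 316.0°
Minute hand = 32×6 = 192°
Difference = |316.0 - 192| = 124.0°


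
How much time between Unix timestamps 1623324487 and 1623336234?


Difference = 1623336234 - 1623324487 = 11747 seconds
In hours: 11747 / 3600 ≈ 3.3
In days: 11747 / 86400 ≈ 0.14

11747 seconds (3.3 hours / 0.14 days)


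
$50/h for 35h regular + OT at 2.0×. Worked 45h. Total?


Regular: 35h × $50 = $1750.00
Overtime: 45 - 35 = 10h
OT pay: 10h × $50 × 2.0 = $1000.00
Total = $1750.00 + $1000.00 = $2750.00

$2750.00


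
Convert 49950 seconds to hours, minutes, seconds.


13h 52m 30s

Hours: 49950 ÷ 3600 = 13 remainder 3150
Minutes: 3150 ÷ 60 = 52 remainder 30
Seconds: 30


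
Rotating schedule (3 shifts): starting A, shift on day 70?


Shift A

Shifts: A, B, C
Start: A (index 0)
Day 70: (0 + 70 - 1) mod 3
= 69 mod 3
= 0
Index 0 → shift A
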